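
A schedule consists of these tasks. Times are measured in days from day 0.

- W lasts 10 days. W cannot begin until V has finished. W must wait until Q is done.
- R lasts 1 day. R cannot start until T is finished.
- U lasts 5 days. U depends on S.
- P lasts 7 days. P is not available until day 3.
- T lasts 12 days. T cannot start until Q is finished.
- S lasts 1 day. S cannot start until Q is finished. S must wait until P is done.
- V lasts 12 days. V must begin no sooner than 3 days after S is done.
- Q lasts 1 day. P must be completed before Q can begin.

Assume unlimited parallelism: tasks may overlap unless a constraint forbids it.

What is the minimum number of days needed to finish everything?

37

After its own release at day 3, P can start at day 3 and finishes at day 10.
Q waits on P (finishes day 10), so it starts at day 10 and finishes at 10 + 1 = day 11.
T waits on Q (finishes day 11), so it starts at day 11 and finishes at 11 + 12 = day 23.
After T (finishes day 23), R can start at day 23 and finishes at day 24.
S has to wait for Q (finishes day 11); P (finishes day 10). The latest of these is day 11, so S runs day 11 to 11 + 1 = day 12.
After S (finishes day 12, plus 3-day gap → day 15), V can start at day 15 and finishes at day 27.
W cannot start until V (finishes day 27); Q (finishes day 11). The controlling bound is day 27, so W finishes at 27 + 10 = day 37.
U waits on S (finishes day 12), so it starts at day 12 and finishes at 12 + 5 = day 17.
All tasks are finished once the last one completes. Finish times: P at 10, Q at 11, R at 24, S at 12, T at 23, U at 17, V at 27, W at 37. The latest is day 37.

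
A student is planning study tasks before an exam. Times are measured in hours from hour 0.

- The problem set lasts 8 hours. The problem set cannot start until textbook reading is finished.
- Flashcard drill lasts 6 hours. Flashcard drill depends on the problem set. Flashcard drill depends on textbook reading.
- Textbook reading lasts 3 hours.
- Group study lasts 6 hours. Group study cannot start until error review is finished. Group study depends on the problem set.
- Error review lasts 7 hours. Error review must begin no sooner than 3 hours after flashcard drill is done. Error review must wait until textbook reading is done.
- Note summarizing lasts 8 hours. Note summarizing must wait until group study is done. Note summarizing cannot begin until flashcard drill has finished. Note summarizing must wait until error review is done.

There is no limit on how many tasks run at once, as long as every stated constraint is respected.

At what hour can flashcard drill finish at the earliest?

Textbook reading can start immediately at hour 0; it finishes at hour 3.
The problem set cannot begin until textbook reading (finishes hour 3). It runs from hour 3 to 3 + 8 = hour 11.
Flashcard drill has to wait for the problem set (finishes hour 11); textbook reading (finishes hour 3). The latest of these is hour 11, so flashcard drill runs hour 11 to 11 + 6 = hour 17.

17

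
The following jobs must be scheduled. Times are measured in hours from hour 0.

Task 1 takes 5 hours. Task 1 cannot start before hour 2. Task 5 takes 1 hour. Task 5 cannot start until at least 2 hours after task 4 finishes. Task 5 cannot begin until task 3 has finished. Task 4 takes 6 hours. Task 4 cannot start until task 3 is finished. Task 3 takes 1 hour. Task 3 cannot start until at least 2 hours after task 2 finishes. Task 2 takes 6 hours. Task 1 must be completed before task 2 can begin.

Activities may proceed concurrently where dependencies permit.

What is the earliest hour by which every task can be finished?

Task 1 cannot begin until its own release at hour 2. It runs from hour 2 to 2 + 5 = hour 7.
After task 1 (finishes hour 7), task 2 can start at hour 7 and finishes at hour 13.
After task 2 (finishes hour 13, plus 2-hour gap → hour 15), task 3 can start at hour 15 and finishes at hour 16.
Task 4 cannot begin until task 3 (finishes hour 16). It runs from hour 16 to 16 + 6 = hour 22.
Task 5 cannot start until task 4 (finishes hour 22, plus 2-hour gap → hour 24); task 3 (finishes hour 16). The controlling bound is hour 24, so task 5 finishes at 24 + 1 = hour 25.
All tasks are finished once the last one completes. Finish times: Task 1 at 7, Task 2 at 13, Task 3 at 16, Task 4 at 22, Task 5 at 25. The latest is hour 25.

25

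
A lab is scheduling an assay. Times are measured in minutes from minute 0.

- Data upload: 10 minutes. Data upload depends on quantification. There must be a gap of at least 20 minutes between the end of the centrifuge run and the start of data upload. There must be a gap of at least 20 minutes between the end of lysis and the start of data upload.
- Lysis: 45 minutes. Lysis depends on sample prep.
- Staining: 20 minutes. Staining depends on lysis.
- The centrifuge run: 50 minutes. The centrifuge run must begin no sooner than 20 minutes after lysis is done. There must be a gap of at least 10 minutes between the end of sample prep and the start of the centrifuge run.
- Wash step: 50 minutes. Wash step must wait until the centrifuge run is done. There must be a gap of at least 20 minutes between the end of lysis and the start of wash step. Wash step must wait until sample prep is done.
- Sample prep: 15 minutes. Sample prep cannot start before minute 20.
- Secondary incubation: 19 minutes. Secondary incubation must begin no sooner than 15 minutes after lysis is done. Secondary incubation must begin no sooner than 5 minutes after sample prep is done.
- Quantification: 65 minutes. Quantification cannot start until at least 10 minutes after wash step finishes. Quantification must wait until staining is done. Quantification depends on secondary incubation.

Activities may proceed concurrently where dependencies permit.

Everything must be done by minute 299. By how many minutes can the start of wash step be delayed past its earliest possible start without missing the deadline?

14

Sample prep cannot begin until its own release at minute 20. It runs from minute 20 to 20 + 15 = minute 35.
Lysis waits on sample prep (finishes minute 35), so it starts at minute 35 and finishes at 35 + 45 = minute 80.
The centrifuge run cannot start until lysis (finishes minute 80, plus 20-minute gap → minute 100); sample prep (finishes minute 35, plus 10-minute gap → minute 45). The controlling bound is minute 100, so the centrifuge run finishes at 100 + 50 = minute 150.
Wash step cannot start until the centrifuge run (finishes minute 150); lysis (finishes minute 80, plus 20-minute gap → minute 100); sample prep (finishes minute 35). The controlling bound is minute 150, so wash step finishes at 150 + 50 = minute 200.

Working backward from the deadline:
Data upload has no dependents, so it just needs to finish by minute 299. Starting by 299 − 10 = minute 289 achieves that.
Quantification feeds into data upload (must start by minute 289); so quantification must finish by minute 289 and therefore start by minute 224.
Wash step must finish before quantification (must start by minute 224, minus 10-minute gap → minute 214). With a 50-minute duration, wash step must start by 214 − 50 = minute 164.
So wash step can start as early as minute 150 and as late as minute 164, giving 164 − 150 = 14 minutes of slack.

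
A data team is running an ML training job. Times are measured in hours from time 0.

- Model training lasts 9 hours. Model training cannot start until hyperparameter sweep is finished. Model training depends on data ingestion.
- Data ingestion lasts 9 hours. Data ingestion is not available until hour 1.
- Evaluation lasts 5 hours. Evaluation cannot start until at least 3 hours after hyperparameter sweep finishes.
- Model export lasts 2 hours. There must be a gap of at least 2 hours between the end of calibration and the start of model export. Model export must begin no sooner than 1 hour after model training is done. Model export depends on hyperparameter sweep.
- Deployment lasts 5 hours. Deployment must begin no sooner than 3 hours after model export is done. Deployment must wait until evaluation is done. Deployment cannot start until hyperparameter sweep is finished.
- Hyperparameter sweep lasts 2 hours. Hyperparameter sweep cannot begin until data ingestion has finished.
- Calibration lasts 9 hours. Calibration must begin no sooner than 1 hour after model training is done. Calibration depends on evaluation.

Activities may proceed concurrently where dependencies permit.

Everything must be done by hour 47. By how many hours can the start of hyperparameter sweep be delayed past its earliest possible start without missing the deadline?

Data ingestion waits on its own release at hour 1, so it starts at hour 1 and finishes at 1 + 9 = hour 10.
Hyperparameter sweep cannot begin until data ingestion (finishes hour 10). It runs from hour 10 to 10 + 2 = hour 12.

Working backward from the deadline:
Deployment must finish by hour 47; it takes 5 hours, so it must start by 47 − 5 = hour 42.
Model export must finish before deployment (must start by hour 42, minus 3-hour gap → hour 39). With a 2-hour duration, model export must start by 39 − 2 = hour 37.
Calibration has to be done before model export (must start by hour 37, minus 2-hour gap → hour 35). That means finishing by hour 35, i.e. starting by 35 − 9 = hour 26.
For model training: calibration (must start by hour 26, minus 1-hour gap → hour 25); model export (must start by hour 37, minus 1-hour gap → hour 36). The most restrictive is hour 25; with a 9-hour duration, model training must start by hour 16.
Evaluation feeds calibration (must start by hour 26); deployment (must start by hour 42). Taking the minimum, evaluation must finish by hour 26 and start by 26 − 5 = hour 21.
Hyperparameter sweep feeds model training (must start by hour 16); evaluation (must start by hour 21, minus 3-hour gap → hour 18); model export (must start by hour 37); deployment (must start by hour 42). Taking the minimum, hyperparameter sweep must finish by hour 16 and start by 16 − 2 = hour 14.
So hyperparameter sweep can start as early as hour 10 and as late as hour 14, giving 14 − 10 = 4 hours of slack.

4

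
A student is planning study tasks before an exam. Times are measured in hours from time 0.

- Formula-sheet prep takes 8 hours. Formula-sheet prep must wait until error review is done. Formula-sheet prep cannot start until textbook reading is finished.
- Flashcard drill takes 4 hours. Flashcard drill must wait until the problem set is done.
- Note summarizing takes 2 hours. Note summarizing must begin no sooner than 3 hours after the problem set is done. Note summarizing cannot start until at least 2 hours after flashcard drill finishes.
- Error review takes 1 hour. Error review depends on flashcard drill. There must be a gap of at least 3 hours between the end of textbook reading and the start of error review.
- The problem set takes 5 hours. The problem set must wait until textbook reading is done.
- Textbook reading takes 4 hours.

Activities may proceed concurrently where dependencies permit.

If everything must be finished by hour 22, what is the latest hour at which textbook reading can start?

0

Nothing follows formula-sheet prep; the deadline of hour 22 is its only limit. It must start by 22 − 8 = hour 14.
Error review has to be done before formula-sheet prep (must start by hour 14). That means finishing by hour 14, i.e. starting by 14 − 1 = hour 13.
Note summarizing must finish by hour 22; it takes 2 hours, so it must start by 22 − 2 = hour 20.
Flashcard drill has several dependents: error review (must start by hour 13); note summarizing (must start by hour 20, minus 2-hour gap → hour 18). The earliest of those limits is hour 13, so flashcard drill must start by 13 − 4 = hour 9.
The problem set must finish in time for flashcard drill (must start by hour 9); note summarizing (must start by hour 20, minus 3-hour gap → hour 17). The tightest is hour 9, so the problem set must start by 9 − 5 = hour 4.
Textbook reading has several dependents: the problem set (must start by hour 4); error review (must start by hour 13, minus 3-hour gap → hour 10); formula-sheet prep (must start by hour 14). The earliest of those limits is hour 4, so textbook reading must start by 4 − 4 = hour 0.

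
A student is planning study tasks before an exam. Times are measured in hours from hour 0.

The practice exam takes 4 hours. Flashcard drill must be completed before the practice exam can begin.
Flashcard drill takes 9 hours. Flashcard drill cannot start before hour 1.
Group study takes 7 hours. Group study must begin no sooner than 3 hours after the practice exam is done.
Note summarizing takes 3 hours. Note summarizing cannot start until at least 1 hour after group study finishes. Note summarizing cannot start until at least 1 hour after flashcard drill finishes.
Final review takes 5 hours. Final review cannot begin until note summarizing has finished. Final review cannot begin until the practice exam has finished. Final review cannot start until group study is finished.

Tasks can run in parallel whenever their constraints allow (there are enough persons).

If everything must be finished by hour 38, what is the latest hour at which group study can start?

22

Final review has no dependents, so it just needs to finish by hour 38. Starting by 38 − 5 = hour 33 achieves that.
Note summarizing feeds into final review (must start by hour 33); so note summarizing must finish by hour 33 and therefore start by hour 30.
Group study must finish in time for note summarizing (must start by hour 30, minus 1-hour gap → hour 29); final review (must start by hour 33). The tightest is hour 29, so group study must start by 29 − 7 = hour 22.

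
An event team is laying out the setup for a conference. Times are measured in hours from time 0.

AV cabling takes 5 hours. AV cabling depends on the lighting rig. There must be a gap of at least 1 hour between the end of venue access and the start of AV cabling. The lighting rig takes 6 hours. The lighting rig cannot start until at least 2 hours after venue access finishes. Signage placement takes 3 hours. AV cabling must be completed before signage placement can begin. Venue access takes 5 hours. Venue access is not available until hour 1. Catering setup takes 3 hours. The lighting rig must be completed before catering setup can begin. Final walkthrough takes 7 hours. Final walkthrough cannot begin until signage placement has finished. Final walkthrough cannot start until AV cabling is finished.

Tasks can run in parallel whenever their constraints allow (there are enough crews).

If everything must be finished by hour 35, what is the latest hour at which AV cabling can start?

20

Final walkthrough has no dependents, so it just needs to finish by hour 35. Starting by 35 − 7 = hour 28 achieves that.
Signage placement feeds into final walkthrough (must start by hour 28); so signage placement must finish by hour 28 and therefore start by hour 25.
AV cabling must finish in time for signage placement (must start by hour 25); final walkthrough (must start by hour 28). The tightest is hour 25, so AV cabling must start by 25 − 5 = hour 20.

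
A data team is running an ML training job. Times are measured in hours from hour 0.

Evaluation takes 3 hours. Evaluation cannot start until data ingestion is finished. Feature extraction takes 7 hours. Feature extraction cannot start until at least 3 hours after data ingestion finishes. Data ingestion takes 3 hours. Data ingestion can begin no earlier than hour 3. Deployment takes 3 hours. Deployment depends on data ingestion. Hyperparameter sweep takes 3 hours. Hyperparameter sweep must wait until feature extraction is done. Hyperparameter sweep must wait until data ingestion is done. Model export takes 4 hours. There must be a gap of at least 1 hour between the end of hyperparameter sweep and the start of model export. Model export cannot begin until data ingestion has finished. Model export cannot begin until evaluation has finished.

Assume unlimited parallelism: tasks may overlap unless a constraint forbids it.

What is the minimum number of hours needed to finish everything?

24

Data ingestion waits on its own release at hour 3, so it starts at hour 3 and finishes at 3 + 3 = hour 6.
Deployment waits on data ingestion (finishes hour 6), so it starts at hour 6 and finishes at 6 + 3 = hour 9.
Evaluation waits on data ingestion (finishes hour 6), so it starts at hour 6 and finishes at 6 + 3 = hour 9.
Feature extraction waits on data ingestion (finishes hour 6, plus 3-hour gap → hour 9), so it starts at hour 9 and finishes at 9 + 7 = hour 16.
Hyperparameter sweep cannot start until feature extraction (finishes hour 16); data ingestion (finishes hour 6). The controlling bound is hour 16, so hyperparameter sweep finishes at 16 + 3 = hour 19.
Model export needs all of hyperparameter sweep (finishes hour 19, plus 1-hour gap → hour 20); data ingestion (finishes hour 6); evaluation (finishes hour 9). That puts its earliest start at hour 20; it finishes at 20 + 4 = hour 24.
All tasks are finished once the last one completes. Finish times: Data ingestion at 6, Feature extraction at 16, Hyperparameter sweep at 19, Evaluation at 9, Model export at 24, Deployment at 9. The latest is hour 24.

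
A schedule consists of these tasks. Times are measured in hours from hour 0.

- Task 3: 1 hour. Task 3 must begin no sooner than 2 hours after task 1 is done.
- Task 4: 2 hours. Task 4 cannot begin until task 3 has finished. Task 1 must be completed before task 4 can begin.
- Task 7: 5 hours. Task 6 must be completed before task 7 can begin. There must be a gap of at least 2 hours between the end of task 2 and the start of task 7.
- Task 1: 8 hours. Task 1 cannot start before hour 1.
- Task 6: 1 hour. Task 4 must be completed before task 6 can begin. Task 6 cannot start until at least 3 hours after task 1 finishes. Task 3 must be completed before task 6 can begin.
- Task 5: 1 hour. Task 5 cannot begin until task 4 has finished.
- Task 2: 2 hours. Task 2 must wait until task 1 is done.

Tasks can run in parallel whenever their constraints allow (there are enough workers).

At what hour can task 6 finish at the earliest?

15

Task 1 waits on its own release at hour 1, so it starts at hour 1 and finishes at 1 + 8 = hour 9.
Task 3 waits on task 1 (finishes hour 9, plus 2-hour gap → hour 11), so it starts at hour 11 and finishes at 11 + 1 = hour 12.
Task 4 cannot start until task 3 (finishes hour 12); task 1 (finishes hour 9). The controlling bound is hour 12, so task 4 finishes at 12 + 2 = hour 14.
Task 6 cannot start until task 4 (finishes hour 14); task 1 (finishes hour 9, plus 3-hour gap → hour 12); task 3 (finishes hour 12). The controlling bound is hour 14, so task 6 finishes at 14 + 1 = hour 15.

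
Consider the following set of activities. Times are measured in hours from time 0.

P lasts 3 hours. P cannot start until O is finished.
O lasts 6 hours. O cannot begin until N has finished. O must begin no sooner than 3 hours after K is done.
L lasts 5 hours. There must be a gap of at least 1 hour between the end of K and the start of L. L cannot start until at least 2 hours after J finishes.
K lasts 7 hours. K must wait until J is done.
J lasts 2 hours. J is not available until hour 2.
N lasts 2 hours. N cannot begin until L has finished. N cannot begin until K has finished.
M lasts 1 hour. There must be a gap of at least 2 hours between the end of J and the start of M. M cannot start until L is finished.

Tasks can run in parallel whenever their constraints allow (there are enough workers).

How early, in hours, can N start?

After its own release at hour 2, J can start at hour 2 and finishes at hour 4.
After J (finishes hour 4), K can start at hour 4 and finishes at hour 11.
For L: K (finishes hour 11, plus 1-hour gap → hour 12); J (finishes hour 4, plus 2-hour gap → hour 6). Taking the maximum gives a start of hour 12, and it finishes at 12 + 5 = hour 17.
N waits on L (finishes hour 17); K (finishes hour 11). The latest of these is hour 17, which is the earliest N can start.

17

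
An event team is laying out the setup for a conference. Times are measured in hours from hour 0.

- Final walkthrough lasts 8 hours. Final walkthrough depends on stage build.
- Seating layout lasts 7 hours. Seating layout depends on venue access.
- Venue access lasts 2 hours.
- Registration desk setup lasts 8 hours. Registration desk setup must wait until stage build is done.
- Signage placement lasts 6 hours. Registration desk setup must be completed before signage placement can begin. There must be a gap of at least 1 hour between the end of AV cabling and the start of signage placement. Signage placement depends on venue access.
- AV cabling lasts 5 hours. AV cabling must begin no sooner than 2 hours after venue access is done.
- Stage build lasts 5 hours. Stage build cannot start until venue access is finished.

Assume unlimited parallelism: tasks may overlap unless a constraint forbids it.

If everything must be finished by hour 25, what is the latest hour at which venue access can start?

4

Signage placement has no dependents, so it just needs to finish by hour 25. Starting by 25 − 6 = hour 19 achieves that.
Registration desk setup must finish before signage placement (must start by hour 19). With an 8-hour duration, registration desk setup must start by 19 − 8 = hour 11.
Final walkthrough must finish by hour 25; it takes 8 hours, so it must start by 25 − 8 = hour 17.
Stage build must finish in time for registration desk setup (must start by hour 11); final walkthrough (must start by hour 17). The tightest is hour 11, so stage build must start by 11 − 5 = hour 6.
AV cabling must finish before signage placement (must start by hour 19, minus 1-hour gap → hour 18). With a 5-hour duration, AV cabling must start by 18 − 5 = hour 13.
Seating layout has no dependents, so it just needs to finish by hour 25. Starting by 25 − 7 = hour 18 achieves that.
Venue access feeds stage build (must start by hour 6); AV cabling (must start by hour 13, minus 2-hour gap → hour 11); seating layout (must start by hour 18); signage placement (must start by hour 19). Taking the minimum, venue access must finish by hour 6 and start by 6 − 2 = hour 4.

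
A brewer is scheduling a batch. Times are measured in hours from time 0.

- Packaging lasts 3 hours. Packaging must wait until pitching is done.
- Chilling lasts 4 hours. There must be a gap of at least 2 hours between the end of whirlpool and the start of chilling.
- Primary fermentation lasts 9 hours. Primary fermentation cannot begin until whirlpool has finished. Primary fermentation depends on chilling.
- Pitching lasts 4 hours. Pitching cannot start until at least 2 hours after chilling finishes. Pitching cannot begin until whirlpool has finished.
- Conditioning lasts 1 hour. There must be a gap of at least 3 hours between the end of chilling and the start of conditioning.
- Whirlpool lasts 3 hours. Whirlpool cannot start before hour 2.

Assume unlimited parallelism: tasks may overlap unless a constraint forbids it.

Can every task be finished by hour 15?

No

Whirlpool cannot begin until its own release at hour 2. It runs from hour 2 to 2 + 3 = hour 5.
Chilling cannot begin until whirlpool (finishes hour 5, plus 2-hour gap → hour 7). It runs from hour 7 to 7 + 4 = hour 11.
Conditioning waits on chilling (finishes hour 11, plus 3-hour gap → hour 14), so it starts at hour 14 and finishes at 14 + 1 = hour 15.
Primary fermentation has to wait for whirlpool (finishes hour 5); chilling (finishes hour 11). The latest of these is hour 11, so primary fermentation runs hour 11 to 11 + 9 = hour 20.
For pitching: chilling (finishes hour 11, plus 2-hour gap → hour 13); whirlpool (finishes hour 5). Taking the maximum gives a start of hour 13, and it finishes at 13 + 4 = hour 17.
Packaging waits on pitching (finishes hour 17), so it starts at hour 17 and finishes at 17 + 3 = hour 20.
The earliest everything can be done is hour 20, which is after the deadline of 15, so it is not possible.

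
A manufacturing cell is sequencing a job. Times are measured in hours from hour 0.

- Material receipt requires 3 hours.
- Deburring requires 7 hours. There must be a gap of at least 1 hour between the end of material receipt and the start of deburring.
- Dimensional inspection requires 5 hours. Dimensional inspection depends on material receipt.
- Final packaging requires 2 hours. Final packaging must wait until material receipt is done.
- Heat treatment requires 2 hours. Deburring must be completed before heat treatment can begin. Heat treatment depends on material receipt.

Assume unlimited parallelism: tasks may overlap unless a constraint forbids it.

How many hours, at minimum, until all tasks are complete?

13

Material receipt has no prerequisites, so it starts at hour 0 and finishes at hour 3.
Final packaging cannot begin until material receipt (finishes hour 3). It runs from hour 3 to 3 + 2 = hour 5.
Dimensional inspection waits on material receipt (finishes hour 3), so it starts at hour 3 and finishes at 3 + 5 = hour 8.
After material receipt (finishes hour 3, plus 1-hour gap → hour 4), deburring can start at hour 4 and finishes at hour 11.
Heat treatment needs all of deburring (finishes hour 11); material receipt (finishes hour 3). That puts its earliest start at hour 11; it finishes at 11 + 2 = hour 13.
All tasks are finished once the last one completes. Finish times: Material receipt at 3, Deburring at 11, Heat treatment at 13, Dimensional inspection at 8, Final packaging at 5. The latest is hour 13.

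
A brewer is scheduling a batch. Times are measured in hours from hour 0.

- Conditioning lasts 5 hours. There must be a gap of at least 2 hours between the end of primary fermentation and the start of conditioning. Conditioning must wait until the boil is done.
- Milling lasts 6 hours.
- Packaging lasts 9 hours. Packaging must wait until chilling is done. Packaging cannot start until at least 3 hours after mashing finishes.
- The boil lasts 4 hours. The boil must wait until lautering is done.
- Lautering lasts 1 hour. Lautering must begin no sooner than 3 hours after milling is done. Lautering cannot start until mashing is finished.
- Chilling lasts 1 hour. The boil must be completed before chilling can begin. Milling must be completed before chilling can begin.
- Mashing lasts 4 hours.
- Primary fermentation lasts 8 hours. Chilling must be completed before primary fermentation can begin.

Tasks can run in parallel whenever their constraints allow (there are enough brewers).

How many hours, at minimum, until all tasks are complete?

30

Mashing has no prerequisites, so it starts at hour 0 and finishes at hour 4.
Milling can start immediately at hour 0; it finishes at hour 6.
Lautering has to wait for milling (finishes hour 6, plus 3-hour gap → hour 9); mashing (finishes hour 4). The latest of these is hour 9, so lautering runs hour 9 to 9 + 1 = hour 10.
After lautering (finishes hour 10), the boil can start at hour 10 and finishes at hour 14.
Chilling has to wait for the boil (finishes hour 14); milling (finishes hour 6). The latest of these is hour 14, so chilling runs hour 14 to 14 + 1 = hour 15.
For packaging: chilling (finishes hour 15); mashing (finishes hour 4, plus 3-hour gap → hour 7). Taking the maximum gives a start of hour 15, and it finishes at 15 + 9 = hour 24.
Primary fermentation cannot begin until chilling (finishes hour 15). It runs from hour 15 to 15 + 8 = hour 23.
For conditioning: primary fermentation (finishes hour 23, plus 2-hour gap → hour 25); the boil (finishes hour 14). Taking the maximum gives a start of hour 25, and it finishes at 25 + 5 = hour 30.
All tasks are finished once the last one completes. Finish times: Milling at 6, Mashing at 4, Lautering at 10, The boil at 14, Chilling at 15, Primary fermentation at 23, Conditioning at 30, Packaging at 24. The latest is hour 30.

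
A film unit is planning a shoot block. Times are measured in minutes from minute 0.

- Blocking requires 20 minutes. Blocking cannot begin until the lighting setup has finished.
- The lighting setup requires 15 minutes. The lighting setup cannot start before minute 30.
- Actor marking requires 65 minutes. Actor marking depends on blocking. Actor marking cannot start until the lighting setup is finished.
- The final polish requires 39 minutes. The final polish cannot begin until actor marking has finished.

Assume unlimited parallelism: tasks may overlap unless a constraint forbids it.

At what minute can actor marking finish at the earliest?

The lighting setup waits on its own release at minute 30, so it starts at minute 30 and finishes at 30 + 15 = minute 45.
Blocking cannot begin until the lighting setup (finishes minute 45). It runs from minute 45 to 45 + 20 = minute 65.
Actor marking cannot start until blocking (finishes minute 65); the lighting setup (finishes minute 45). The controlling bound is minute 65, so actor marking finishes at 65 + 65 = minute 130.

130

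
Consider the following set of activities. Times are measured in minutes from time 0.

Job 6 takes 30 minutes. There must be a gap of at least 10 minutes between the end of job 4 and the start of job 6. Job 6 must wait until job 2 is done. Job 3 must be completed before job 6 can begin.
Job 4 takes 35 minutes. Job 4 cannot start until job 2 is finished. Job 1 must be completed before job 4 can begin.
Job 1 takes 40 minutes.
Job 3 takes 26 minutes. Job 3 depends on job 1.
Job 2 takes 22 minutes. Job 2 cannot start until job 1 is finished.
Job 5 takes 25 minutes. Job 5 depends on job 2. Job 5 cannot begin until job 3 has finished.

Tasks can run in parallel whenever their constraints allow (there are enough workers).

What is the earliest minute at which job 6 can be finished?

137

Job 1 has no prerequisites, so it starts at minute 0 and finishes at minute 40.
After job 1 (finishes minute 40), job 3 can start at minute 40 and finishes at minute 66.
After job 1 (finishes minute 40), job 2 can start at minute 40 and finishes at minute 62.
Job 4 needs all of job 2 (finishes minute 62); job 1 (finishes minute 40). That puts its earliest start at minute 62; it finishes at 62 + 35 = minute 97.
Job 6 needs all of job 4 (finishes minute 97, plus 10-minute gap → minute 107); job 2 (finishes minute 62); job 3 (finishes minute 66). That puts its earliest start at minute 107; it finishes at 107 + 30 = minute 137.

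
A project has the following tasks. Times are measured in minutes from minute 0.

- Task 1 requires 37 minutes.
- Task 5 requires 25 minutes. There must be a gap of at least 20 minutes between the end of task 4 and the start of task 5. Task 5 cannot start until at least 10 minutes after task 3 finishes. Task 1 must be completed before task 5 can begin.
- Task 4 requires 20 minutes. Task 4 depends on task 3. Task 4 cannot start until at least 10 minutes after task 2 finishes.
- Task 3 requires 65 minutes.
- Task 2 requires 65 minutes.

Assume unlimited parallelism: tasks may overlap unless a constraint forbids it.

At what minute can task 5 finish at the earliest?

Task 3 can start immediately at minute 0; it finishes at minute 65.
Nothing blocks task 2, so it runs from minute 0 to minute 65.
Task 4 needs all of task 3 (finishes minute 65); task 2 (finishes minute 65, plus 10-minute gap → minute 75). That puts its earliest start at minute 75; it finishes at 75 + 20 = minute 95.
Task 1 can start immediately at minute 0; it finishes at minute 37.
Task 5 has to wait for task 4 (finishes minute 95, plus 20-minute gap → minute 115); task 3 (finishes minute 65, plus 10-minute gap → minute 75); task 1 (finishes minute 37). The latest of these is minute 115, so task 5 runs minute 115 to 115 + 25 = minute 140.

140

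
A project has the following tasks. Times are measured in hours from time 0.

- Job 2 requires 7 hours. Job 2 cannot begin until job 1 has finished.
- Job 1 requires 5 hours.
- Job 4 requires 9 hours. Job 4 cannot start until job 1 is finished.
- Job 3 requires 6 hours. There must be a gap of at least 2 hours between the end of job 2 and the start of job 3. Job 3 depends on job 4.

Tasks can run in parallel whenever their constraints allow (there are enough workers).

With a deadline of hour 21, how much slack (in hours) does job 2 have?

Job 1 has no prerequisites, so it starts at hour 0 and finishes at hour 5.
After job 1 (finishes hour 5), job 2 can start at hour 5 and finishes at hour 12.

Working backward from the deadline:
Job 3 has no dependents, so it just needs to finish by hour 21. Starting by 21 − 6 = hour 15 achieves that.
Since job 3 (must start by hour 15, minus 2-hour gap → hour 13) depends on it, job 2 must finish by hour 13. Backing off its 7-hour duration gives a latest start of hour 6.
So job 2 can start as early as hour 5 and as late as hour 6, giving 6 − 5 = 1 hour of slack.

1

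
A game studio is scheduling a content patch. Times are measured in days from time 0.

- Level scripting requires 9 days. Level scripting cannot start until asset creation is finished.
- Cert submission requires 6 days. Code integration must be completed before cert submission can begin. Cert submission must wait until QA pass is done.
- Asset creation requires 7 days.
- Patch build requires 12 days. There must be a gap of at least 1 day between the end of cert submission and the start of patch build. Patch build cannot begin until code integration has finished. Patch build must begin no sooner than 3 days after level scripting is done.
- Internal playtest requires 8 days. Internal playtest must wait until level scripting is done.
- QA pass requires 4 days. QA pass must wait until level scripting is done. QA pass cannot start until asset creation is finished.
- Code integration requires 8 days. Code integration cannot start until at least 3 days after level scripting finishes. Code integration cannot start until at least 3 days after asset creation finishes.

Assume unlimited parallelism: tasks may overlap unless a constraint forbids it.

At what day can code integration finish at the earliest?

27

Nothing blocks asset creation, so it runs from day 0 to day 7.
After asset creation (finishes day 7), level scripting can start at day 7 and finishes at day 16.
For code integration: level scripting (finishes day 16, plus 3-day gap → day 19); asset creation (finishes day 7, plus 3-day gap → day 10). Taking the maximum gives a start of day 19, and it finishes at 19 + 8 = day 27.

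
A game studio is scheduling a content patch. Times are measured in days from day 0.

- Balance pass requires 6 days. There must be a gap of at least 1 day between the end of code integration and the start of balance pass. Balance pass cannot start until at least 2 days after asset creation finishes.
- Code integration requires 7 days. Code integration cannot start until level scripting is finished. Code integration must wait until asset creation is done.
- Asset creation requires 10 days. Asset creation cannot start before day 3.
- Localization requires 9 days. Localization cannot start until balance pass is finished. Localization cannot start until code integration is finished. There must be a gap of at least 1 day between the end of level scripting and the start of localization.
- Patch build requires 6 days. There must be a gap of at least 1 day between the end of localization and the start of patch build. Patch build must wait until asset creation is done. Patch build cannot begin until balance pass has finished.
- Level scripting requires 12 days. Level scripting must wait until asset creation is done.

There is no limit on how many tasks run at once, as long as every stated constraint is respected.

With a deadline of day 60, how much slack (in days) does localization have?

Asset creation cannot begin until its own release at day 3. It runs from day 3 to 3 + 10 = day 13.
Level scripting waits on asset creation (finishes day 13), so it starts at day 13 and finishes at 13 + 12 = day 25.
Code integration has to wait for level scripting (finishes day 25); asset creation (finishes day 13). The latest of these is day 25, so code integration runs day 25 to 25 + 7 = day 32.
For balance pass: code integration (finishes day 32, plus 1-day gap → day 33); asset creation (finishes day 13, plus 2-day gap → day 15). Taking the maximum gives a start of day 33, and it finishes at 33 + 6 = day 39.
Localization cannot start until balance pass (finishes day 39); code integration (finishes day 32); level scripting (finishes day 25, plus 1-day gap → day 26). The controlling bound is day 39, so localization finishes at 39 + 9 = day 48.

Working backward from the deadline:
To finish by day 60, patch build (duration 6) must start no later than day 54.
Since patch build (must start by day 54, minus 1-day gap → day 53) depends on it, localization must finish by day 53. Backing off its 9-day duration gives a latest start of day 44.
So localization can start as early as day 39 and as late as day 44, giving 44 − 39 = 5 days of slack.

5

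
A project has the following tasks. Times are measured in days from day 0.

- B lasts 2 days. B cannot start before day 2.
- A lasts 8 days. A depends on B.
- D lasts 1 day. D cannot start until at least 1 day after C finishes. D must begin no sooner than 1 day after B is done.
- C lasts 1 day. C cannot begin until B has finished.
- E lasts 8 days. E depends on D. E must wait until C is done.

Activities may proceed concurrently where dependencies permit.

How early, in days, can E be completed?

After its own release at day 2, B can start at day 2 and finishes at day 4.
After B (finishes day 4), C can start at day 4 and finishes at day 5.
D cannot start until C (finishes day 5, plus 1-day gap → day 6); B (finishes day 4, plus 1-day gap → day 5). The controlling bound is day 6, so D finishes at 6 + 1 = day 7.
E cannot start until D (finishes day 7); C (finishes day 5). The controlling bound is day 7, so E finishes at 7 + 8 = day 15.

15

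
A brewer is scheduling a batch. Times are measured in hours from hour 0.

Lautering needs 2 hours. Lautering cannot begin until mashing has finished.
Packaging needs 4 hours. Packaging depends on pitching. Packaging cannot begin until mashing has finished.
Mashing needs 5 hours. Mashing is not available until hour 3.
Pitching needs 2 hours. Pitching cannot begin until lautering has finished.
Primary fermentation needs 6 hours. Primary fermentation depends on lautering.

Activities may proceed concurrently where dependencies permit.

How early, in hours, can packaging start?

Mashing waits on its own release at hour 3, so it starts at hour 3 and finishes at 3 + 5 = hour 8.
Lautering cannot begin until mashing (finishes hour 8). It runs from hour 8 to 8 + 2 = hour 10.
After lautering (finishes hour 10), pitching can start at hour 10 and finishes at hour 12.
Packaging waits on pitching (finishes hour 12); mashing (finishes hour 8). The latest of these is hour 12, which is the earliest packaging can start.

12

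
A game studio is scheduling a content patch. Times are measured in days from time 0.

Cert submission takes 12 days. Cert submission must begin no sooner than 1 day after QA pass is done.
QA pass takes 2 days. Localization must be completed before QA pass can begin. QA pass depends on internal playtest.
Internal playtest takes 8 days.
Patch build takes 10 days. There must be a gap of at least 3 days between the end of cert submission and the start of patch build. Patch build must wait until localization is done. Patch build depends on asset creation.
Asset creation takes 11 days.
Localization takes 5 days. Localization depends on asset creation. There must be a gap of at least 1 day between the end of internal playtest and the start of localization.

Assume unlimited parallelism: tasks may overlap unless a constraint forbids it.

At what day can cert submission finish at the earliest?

31

Internal playtest has no prerequisites, so it starts at day 0 and finishes at day 8.
Asset creation can start immediately at day 0; it finishes at day 11.
For localization: asset creation (finishes day 11); internal playtest (finishes day 8, plus 1-day gap → day 9). Taking the maximum gives a start of day 11, and it finishes at 11 + 5 = day 16.
QA pass cannot start until localization (finishes day 16); internal playtest (finishes day 8). The controlling bound is day 16, so QA pass finishes at 16 + 2 = day 18.
Cert submission cannot begin until QA pass (finishes day 18, plus 1-day gap → day 19). It runs from day 19 to 19 + 12 = day 31.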